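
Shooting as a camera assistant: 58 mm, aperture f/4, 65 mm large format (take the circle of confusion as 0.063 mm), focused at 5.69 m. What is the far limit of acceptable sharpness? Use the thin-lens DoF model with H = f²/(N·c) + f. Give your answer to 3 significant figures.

Hyperfocal distance H = f²/(N·c) + f = 58²/(4 × 0.063) + 58 = 3364/0.252 + 58 ≈ 13407.2 mm ≈ 13.41 m.
Far limit Df = s·(H − f)/(H − s) = 5690 × (13407.2 − 58) / (13407.2 − 5690) = 5690 × 13349.2 / 7717.2 ≈ 9842.5 mm ≈ 9.84 m.

9.84 m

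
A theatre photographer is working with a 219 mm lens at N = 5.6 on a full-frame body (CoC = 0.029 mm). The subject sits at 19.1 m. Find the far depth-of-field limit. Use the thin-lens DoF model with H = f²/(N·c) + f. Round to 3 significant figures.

Hyperfocal distance H = f²/(N·c) + f = 219²/(5.6 × 0.029) + 219 = 47961/0.1624 + 219 ≈ 295545.4 mm ≈ 295.5 m.
Far limit Df = s·(H − f)/(H − s) = 19100 × (295545.4 − 219) / (295545.4 − 19100) = 19100 × 295326.4 / 276445.4 ≈ 20405 mm ≈ 20.4 m.

20.4 m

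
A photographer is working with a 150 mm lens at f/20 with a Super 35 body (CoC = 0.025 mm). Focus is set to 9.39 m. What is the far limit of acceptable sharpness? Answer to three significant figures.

11.8 m

Hyperfocal distance H = f²/(N·c) + f = 150²/(20 × 0.025) + 150 = 22500/0.5 + 150 ≈ 45150.0 mm ≈ 45.15 m.
Far limit Df = s·(H − f)/(H − s) = 9390 × (45150.0 − 150) / (45150.0 − 9390) = 9390 × 45000.0 / 35760.0 ≈ 11816 mm ≈ 11.8 m.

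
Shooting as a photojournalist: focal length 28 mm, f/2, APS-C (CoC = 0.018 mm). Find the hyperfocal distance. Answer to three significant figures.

21.8 m

Hyperfocal distance H = f²/(N·c) + f = 28²/(2 × 0.018) + 28 = 784/0.036 + 28 ≈ 21805.8 mm ≈ 21.8 m.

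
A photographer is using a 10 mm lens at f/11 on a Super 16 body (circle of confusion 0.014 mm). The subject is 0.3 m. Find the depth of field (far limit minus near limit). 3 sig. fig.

Hyperfocal distance H = f²/(N·c) + f = 10²/(11 × 0.014) + 10 = 100/0.154 + 10 ≈ 659.4 mm ≈ 0.659 m.
Near limit Dn = s·(H − f)/(H + s − 2f) = 300 × (659.4 − 10) / (659.4 + 300 − 2 × 10) = 300 × 649.4 / 939.4 ≈ 207.38 mm.
Far limit Df = s·(H − f)/(H − s) = 300 × (659.4 − 10) / (659.4 − 300) = 300 × 649.4 / 359.4 ≈ 542.10 mm.
Depth of field = Df − Dn = 542.10 − 207.38 ≈ 334.72 mm.

335 mm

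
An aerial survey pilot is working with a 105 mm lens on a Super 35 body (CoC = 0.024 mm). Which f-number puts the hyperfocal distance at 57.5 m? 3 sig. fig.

f/8

Rearrange H = f²/(N·c) + f for N: N = f² / ((H − f)·c).
N = 105² / ((57500 − 105) × 0.024) = 11025 / 1377 ≈ 8.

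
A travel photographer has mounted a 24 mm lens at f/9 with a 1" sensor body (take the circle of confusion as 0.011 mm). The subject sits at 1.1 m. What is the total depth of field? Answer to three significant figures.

Hyperfocal distance H = f²/(N·c) + f = 24²/(9 × 0.011) + 24 = 576/0.099 + 24 ≈ 5842.2 mm ≈ 5.842 m.
Near limit Dn = s·(H − f)/(H + s − 2f) = 1100 × (5842.2 − 24) / (5842.2 + 1100 − 2 × 24) = 1100 × 5818.2 / 6894.2 ≈ 928.32 mm.
Far limit Df = s·(H − f)/(H − s) = 1100 × (5842.2 − 24) / (5842.2 − 1100) = 1100 × 5818.2 / 4742.2 ≈ 1349.59 mm.
Depth of field = Df − Dn = 1349.59 − 928.32 ≈ 421.27 mm.

421 mm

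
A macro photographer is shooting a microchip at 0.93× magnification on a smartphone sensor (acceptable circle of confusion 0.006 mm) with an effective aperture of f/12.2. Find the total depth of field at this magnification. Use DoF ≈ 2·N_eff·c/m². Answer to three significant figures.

At magnification m, DoF ≈ 2·N_eff·c/m² = 2 × 12.2 × 0.006 / 0.93² = 0.1464 / 0.8649 ≈ 0.169 mm.

0.169 mm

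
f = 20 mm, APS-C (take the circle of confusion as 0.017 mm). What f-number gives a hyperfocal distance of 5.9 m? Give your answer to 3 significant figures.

f/4

Rearrange H = f²/(N·c) + f for N: N = f² / ((H − f)·c).
N = 20² / ((5900 − 20) × 0.017) = 400 / 99.96 ≈ 4.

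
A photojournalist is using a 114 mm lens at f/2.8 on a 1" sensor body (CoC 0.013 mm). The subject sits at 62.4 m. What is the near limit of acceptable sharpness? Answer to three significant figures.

Hyperfocal distance H = f²/(N·c) + f = 114²/(2.8 × 0.013) + 114 = 12996/0.0364 + 114 ≈ 357147.0 mm ≈ 357.1 m.
Near limit Dn = s·(H − f)/(H + s − 2f) = 62400 × (357147.0 − 114) / (357147.0 + 62400 − 2 × 114) = 62400 × 357033.0 / 419319.0 ≈ 53131 mm ≈ 53.1 m.

53.1 m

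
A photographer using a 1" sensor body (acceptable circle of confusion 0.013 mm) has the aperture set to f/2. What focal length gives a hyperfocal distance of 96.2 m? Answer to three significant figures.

50.0 mm

From H = f²/(N·c) + f, with f ≪ H: f ≈ √(H·N·c) = √(96200 × 2 × 0.013) = √2501.2 ≈ 50.01 mm.
The +f correction barely moves this — solving exactly, f² + N·c·f − N·c·H = 0 ⇒ f = (−N·c + √((N·c)² + 4·N·c·H))/2 = (−0.026 + √10005)/2 ≈ 49.999 mm, so f ≈ 50.0 mm.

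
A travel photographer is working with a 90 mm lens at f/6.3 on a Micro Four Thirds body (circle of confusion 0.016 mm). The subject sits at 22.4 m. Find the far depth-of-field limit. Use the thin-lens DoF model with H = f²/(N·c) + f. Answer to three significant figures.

31.0 m

Hyperfocal distance H = f²/(N·c) + f = 90²/(6.3 × 0.016) + 90 = 8100/0.1008 + 90 ≈ 80447.1 mm ≈ 80.45 m.
Far limit Df = s·(H − f)/(H − s) = 22400 × (80447.1 − 90) / (80447.1 − 22400) = 22400 × 80357.1 / 58047.1 ≈ 31009 mm ≈ 31.0 m.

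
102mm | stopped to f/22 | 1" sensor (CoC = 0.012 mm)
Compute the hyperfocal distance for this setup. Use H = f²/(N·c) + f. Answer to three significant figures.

39.5 m

Hyperfocal distance H = f²/(N·c) + f = 102²/(22 × 0.012) + 102 = 10404/0.264 + 102 ≈ 39511.1 mm ≈ 39.5 m.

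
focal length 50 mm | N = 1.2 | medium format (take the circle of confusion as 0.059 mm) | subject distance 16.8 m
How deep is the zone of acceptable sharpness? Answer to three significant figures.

20.6 m

Hyperfocal distance H = f²/(N·c) + f = 50²/(1.2 × 0.059) + 50 = 2500/0.0708 + 50 ≈ 35360.7 mm ≈ 35.36 m.
Near limit Dn = s·(H − f)/(H + s − 2f) = 16800 × (35360.7 − 50) / (35360.7 + 16800 − 2 × 50) = 16800 × 35310.7 / 52060.7 ≈ 11395 mm.
Far limit Df = s·(H − f)/(H − s) = 16800 × (35360.7 − 50) / (35360.7 − 16800) = 16800 × 35310.7 / 18560.7 ≈ 31961 mm.
Depth of field = Df − Dn = 31961 − 11395 ≈ 20566 mm ≈ 20.6 m.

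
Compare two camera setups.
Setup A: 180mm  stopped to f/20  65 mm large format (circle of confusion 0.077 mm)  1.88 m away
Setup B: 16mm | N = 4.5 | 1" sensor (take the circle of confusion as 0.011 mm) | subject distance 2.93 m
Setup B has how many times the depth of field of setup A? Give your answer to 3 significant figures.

15.8

Setup A: H = 180²/(20×0.077) + 180 ≈ 21219.0 mm; DoF = Df − Dn = 2045.26 − 1739.45 ≈ 305.81 mm.
Setup B: H = 16²/(4.5×0.011) + 16 ≈ 5187.7 mm; DoF = Df − Dn = 6711.7 − 1874.1 ≈ 4837.6 mm.
Ratio = 4837.6 / 305.81 ≈ 15.8.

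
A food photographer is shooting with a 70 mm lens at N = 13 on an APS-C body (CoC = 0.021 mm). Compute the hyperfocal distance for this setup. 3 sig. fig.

Hyperfocal distance H = f²/(N·c) + f = 70²/(13 × 0.021) + 70 = 4900/0.273 + 70 ≈ 18018.7 mm ≈ 18.0 m.

18.0 m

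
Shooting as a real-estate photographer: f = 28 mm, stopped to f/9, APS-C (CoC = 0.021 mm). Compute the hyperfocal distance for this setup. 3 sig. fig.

4.18 m

Hyperfocal distance H = f²/(N·c) + f = 28²/(9 × 0.021) + 28 = 784/0.189 + 28 ≈ 4176.1 mm ≈ 4.18 m.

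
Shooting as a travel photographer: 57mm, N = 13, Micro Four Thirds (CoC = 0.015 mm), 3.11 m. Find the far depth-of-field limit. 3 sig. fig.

Hyperfocal distance H = f²/(N·c) + f = 57²/(13 × 0.015) + 57 = 3249/0.195 + 57 ≈ 16718.5 mm ≈ 16.72 m.
Far limit Df = s·(H − f)/(H − s) = 3110 × (16718.5 − 57) / (16718.5 − 3110) = 3110 × 16661.5 / 13608.5 ≈ 3807.7 mm ≈ 3.81 m.

3.81 m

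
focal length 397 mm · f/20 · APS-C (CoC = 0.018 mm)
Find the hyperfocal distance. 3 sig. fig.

438 m

Hyperfocal distance H = f²/(N·c) + f = 397²/(20 × 0.018) + 397 = 157609/0.36 + 397 ≈ 438199.8 mm ≈ 438 m.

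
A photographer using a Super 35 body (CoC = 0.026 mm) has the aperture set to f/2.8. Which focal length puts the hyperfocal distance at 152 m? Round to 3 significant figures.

From H = f²/(N·c) + f, with f ≪ H: f ≈ √(H·N·c) = √(152000 × 2.8 × 0.026) = √11066 ≈ 105.2 mm.
The +f correction barely moves this — solving exactly, f² + N·c·f − N·c·H = 0 ⇒ f = (−N·c + √((N·c)² + 4·N·c·H))/2 = (−0.0728 + √44262)/2 ≈ 105.16 mm, so f ≈ 105 mm.

105 mm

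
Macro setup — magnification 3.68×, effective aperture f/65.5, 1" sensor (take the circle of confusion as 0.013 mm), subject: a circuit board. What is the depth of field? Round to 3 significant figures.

0.126 mm

At magnification m, DoF ≈ 2·N_eff·c/m² = 2 × 65.5 × 0.013 / 3.68² = 1.703 / 13.54 ≈ 0.126 mm.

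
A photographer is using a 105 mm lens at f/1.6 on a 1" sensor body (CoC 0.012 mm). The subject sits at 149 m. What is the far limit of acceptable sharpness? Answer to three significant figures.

Hyperfocal distance H = f²/(N·c) + f = 105²/(1.6 × 0.012) + 105 = 11025/0.0192 + 105 ≈ 574323.8 mm ≈ 574.3 m.
Far limit Df = s·(H − f)/(H − s) = 149000 × (574323.8 − 105) / (574323.8 − 149000) = 149000 × 574218.8 / 425323.8 ≈ 201161 mm ≈ 201 m.

201 m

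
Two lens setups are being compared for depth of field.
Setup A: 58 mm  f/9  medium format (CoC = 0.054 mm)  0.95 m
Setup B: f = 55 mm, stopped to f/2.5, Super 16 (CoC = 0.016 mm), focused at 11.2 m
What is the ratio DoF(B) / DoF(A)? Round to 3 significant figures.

13.6

Setup A: H = 58²/(9×0.054) + 58 ≈ 6979.8 mm; DoF = Df − Dn = 1090.54 − 841.55 ≈ 248.99 mm.
Setup B: H = 55²/(2.5×0.016) + 55 ≈ 75680.0 mm; DoF = Df − Dn = 13135.9 − 9761.4 ≈ 3374.5 mm.
Ratio = 3374.5 / 248.99 ≈ 13.6.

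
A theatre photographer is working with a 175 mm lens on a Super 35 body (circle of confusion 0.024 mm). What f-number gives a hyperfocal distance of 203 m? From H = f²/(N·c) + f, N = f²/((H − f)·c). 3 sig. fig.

f/6.29

Rearrange H = f²/(N·c) + f for N: N = f² / ((H − f)·c).
N = 175² / ((203000 − 175) × 0.024) = 30625 / 4868 ≈ 6.29.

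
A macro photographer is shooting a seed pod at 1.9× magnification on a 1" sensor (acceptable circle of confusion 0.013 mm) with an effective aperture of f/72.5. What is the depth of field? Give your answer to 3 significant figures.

At magnification m, DoF ≈ 2·N_eff·c/m² = 2 × 72.5 × 0.013 / 1.9² = 1.885 / 3.61 ≈ 0.522 mm.

0.522 mm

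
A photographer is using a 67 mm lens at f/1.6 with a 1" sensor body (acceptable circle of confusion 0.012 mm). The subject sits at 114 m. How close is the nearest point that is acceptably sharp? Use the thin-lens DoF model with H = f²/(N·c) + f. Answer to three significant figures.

Hyperfocal distance H = f²/(N·c) + f = 67²/(1.6 × 0.012) + 67 = 4489/0.0192 + 67 ≈ 233869.1 mm ≈ 233.9 m.
Near limit Dn = s·(H − f)/(H + s − 2f) = 114000 × (233869.1 − 67) / (233869.1 + 114000 − 2 × 67) = 114000 × 233802.1 / 347735.1 ≈ 76649 mm ≈ 76.6 m.

76.6 m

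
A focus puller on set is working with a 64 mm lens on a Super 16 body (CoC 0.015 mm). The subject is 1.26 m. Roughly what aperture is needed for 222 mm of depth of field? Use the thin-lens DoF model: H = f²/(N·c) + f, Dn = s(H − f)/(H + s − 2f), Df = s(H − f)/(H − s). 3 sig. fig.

Write h = H − f = f²/(N·c). The thin-lens limits are Dn = s·h/(h + (s−f)) and Df = s·h/(h − (s−f)), so DoF = Df − Dn = 2·s·(s−f)·h / (h² − (s−f)²).
That is a quadratic in h: DoF·h² − 2·s·(s−f)·h − DoF·(s−f)² = 0 ⇒ h = (s−f)·(s + √(s² + DoF²)) / DoF = 1196 × (1260 + √(1260² + 222²)) / 222 = 1196 × (1260 + 1279.41) / 222 ≈ 13681 mm.
Then N = f²/(c·h) = 64² / (0.015 × 13681) = 4096 / 205.21 ≈ 20.

f/20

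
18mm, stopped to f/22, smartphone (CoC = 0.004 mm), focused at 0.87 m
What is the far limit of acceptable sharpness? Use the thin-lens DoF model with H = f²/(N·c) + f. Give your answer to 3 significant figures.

Hyperfocal distance H = f²/(N·c) + f = 18²/(22 × 0.004) + 18 = 324/0.088 + 18 ≈ 3699.8 mm ≈ 3.700 m.
Far limit Df = s·(H − f)/(H − s) = 870 × (3699.8 − 18) / (3699.8 − 870) = 870 × 3681.8 / 2829.8 ≈ 1131.9 mm ≈ 1.13 m.

1.13 m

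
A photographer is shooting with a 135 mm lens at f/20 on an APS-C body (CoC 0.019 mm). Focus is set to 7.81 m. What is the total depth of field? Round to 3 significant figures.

Hyperfocal distance H = f²/(N·c) + f = 135²/(20 × 0.019) + 135 = 18225/0.38 + 135 ≈ 48095.5 mm ≈ 48.10 m.
Near limit Dn = s·(H − f)/(H + s − 2f) = 7810 × (48095.5 − 135) / (48095.5 + 7810 − 2 × 135) = 7810 × 47960.5 / 55635.5 ≈ 6732.6 mm.
Far limit Df = s·(H − f)/(H − s) = 7810 × (48095.5 − 135) / (48095.5 − 7810) = 7810 × 47960.5 / 40285.5 ≈ 9297.9 mm.
Depth of field = Df − Dn = 9297.9 − 6732.6 ≈ 2565.3 mm ≈ 2.57 m.

2.57 m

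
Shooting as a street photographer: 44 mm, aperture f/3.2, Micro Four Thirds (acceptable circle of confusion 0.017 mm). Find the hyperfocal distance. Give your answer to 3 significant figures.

35.6 m

Hyperfocal distance H = f²/(N·c) + f = 44²/(3.2 × 0.017) + 44 = 1936/0.0544 + 44 ≈ 35632.2 mm ≈ 35.6 m.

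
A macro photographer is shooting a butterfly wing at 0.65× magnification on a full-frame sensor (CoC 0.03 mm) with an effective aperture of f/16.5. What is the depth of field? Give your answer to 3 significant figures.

2.34 mm

At magnification m, DoF ≈ 2·N_eff·c/m² = 2 × 16.5 × 0.03 / 0.65² = 0.99 / 0.4225 ≈ 2.34 mm.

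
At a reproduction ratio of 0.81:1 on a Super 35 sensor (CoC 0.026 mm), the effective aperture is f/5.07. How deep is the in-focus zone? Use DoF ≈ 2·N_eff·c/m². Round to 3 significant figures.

At magnification m, DoF ≈ 2·N_eff·c/m² = 2 × 5.07 × 0.026 / 0.81² = 0.2636 / 0.6561 ≈ 0.402 mm.

0.402 mm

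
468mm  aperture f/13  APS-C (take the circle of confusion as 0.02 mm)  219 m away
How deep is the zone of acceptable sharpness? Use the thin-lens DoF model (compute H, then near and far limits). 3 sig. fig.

122 m

Hyperfocal distance H = f²/(N·c) + f = 468²/(13 × 0.02) + 468 = 219024/0.26 + 468 ≈ 842868.0 mm ≈ 842.9 m.
Near limit Dn = s·(H − f)/(H + s − 2f) = 219000 × (842868.0 − 468) / (842868.0 + 219000 − 2 × 468) = 219000 × 842400.0 / 1060932.0 ≈ 173890 mm.
Far limit Df = s·(H − f)/(H − s) = 219000 × (842868.0 − 468) / (842868.0 − 219000) = 219000 × 842400.0 / 623868.0 ≈ 295713 mm.
Depth of field = Df − Dn = 295713 − 173890 ≈ 121823 mm ≈ 122 m.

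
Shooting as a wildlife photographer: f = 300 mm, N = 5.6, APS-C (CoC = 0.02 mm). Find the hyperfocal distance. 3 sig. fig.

804 m

Hyperfocal distance H = f²/(N·c) + f = 300²/(5.6 × 0.02) + 300 = 90000/0.112 + 300 ≈ 803871.4 mm ≈ 804 m.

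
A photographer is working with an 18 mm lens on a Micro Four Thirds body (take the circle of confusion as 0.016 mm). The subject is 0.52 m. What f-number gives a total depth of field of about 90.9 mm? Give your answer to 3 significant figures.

Write h = H − f = f²/(N·c). The thin-lens limits are Dn = s·h/(h + (s−f)) and Df = s·h/(h − (s−f)), so DoF = Df − Dn = 2·s·(s−f)·h / (h² − (s−f)²).
That is a quadratic in h: DoF·h² − 2·s·(s−f)·h − DoF·(s−f)² = 0 ⇒ h = (s−f)·(s + √(s² + DoF²)) / DoF = 502 × (520 + √(520² + 90.9²)) / 90.9 = 502 × (520 + 527.885) / 90.9 ≈ 5787.0 mm.
Then N = f²/(c·h) = 18² / (0.016 × 5787.0) = 324 / 92.592 ≈ 3.50.

f/3.50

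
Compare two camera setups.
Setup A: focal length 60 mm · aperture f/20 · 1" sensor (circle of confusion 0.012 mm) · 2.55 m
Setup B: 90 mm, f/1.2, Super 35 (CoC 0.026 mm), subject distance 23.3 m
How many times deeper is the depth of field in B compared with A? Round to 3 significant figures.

Setup A: H = 60²/(20×0.012) + 60 ≈ 15060.0 mm; DoF = Df − Dn = 3057.55 − 2186.96 ≈ 870.59 mm.
Setup B: H = 90²/(1.2×0.026) + 90 ≈ 259705.4 mm; DoF = Df − Dn = 25587.6 − 21387.9 ≈ 4199.7 mm.
Ratio = 4199.7 / 870.59 ≈ 4.82.

4.82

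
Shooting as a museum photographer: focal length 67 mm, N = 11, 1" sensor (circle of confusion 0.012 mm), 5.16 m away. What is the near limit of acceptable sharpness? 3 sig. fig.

4.49 m

Hyperfocal distance H = f²/(N·c) + f = 67²/(11 × 0.012) + 67 = 4489/0.132 + 67 ≈ 34074.6 mm ≈ 34.07 m.
Near limit Dn = s·(H − f)/(H + s − 2f) = 5160 × (34074.6 − 67) / (34074.6 + 5160 − 2 × 67) = 5160 × 34007.6 / 39100.6 ≈ 4487.9 mm ≈ 4.49 m.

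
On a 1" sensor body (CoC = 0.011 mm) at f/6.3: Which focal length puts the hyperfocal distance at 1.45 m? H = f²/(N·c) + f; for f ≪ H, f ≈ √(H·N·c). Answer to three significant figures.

9.99 mm

From H = f²/(N·c) + f, with f ≪ H: f ≈ √(H·N·c) = √(1450 × 6.3 × 0.011) = √100.48 ≈ 10.02 mm.
Exact: f² + N·c·f − N·c·H = 0 ⇒ f = (−N·c + √((N·c)² + 4·N·c·H))/2 = (−0.0693 + √401.94)/2 ≈ 9.9896 mm ≈ 9.99 mm.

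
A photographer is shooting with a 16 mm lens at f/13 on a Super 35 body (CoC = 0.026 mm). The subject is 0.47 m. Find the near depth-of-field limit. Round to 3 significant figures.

Hyperfocal distance H = f²/(N·c) + f = 16²/(13 × 0.026) + 16 = 256/0.338 + 16 ≈ 773.4 mm ≈ 0.773 m.
Near limit Dn = s·(H − f)/(H + s − 2f) = 470 × (773.4 − 16) / (773.4 + 470 − 2 × 16) = 470 × 757.4 / 1211.4 ≈ 293.86 mm.

294 mm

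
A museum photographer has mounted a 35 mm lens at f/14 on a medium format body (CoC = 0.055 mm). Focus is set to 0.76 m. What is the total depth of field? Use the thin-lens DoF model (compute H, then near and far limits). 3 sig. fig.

0.874 m

Hyperfocal distance H = f²/(N·c) + f = 35²/(14 × 0.055) + 35 = 1225/0.77 + 35 ≈ 1625.9 mm ≈ 1.626 m.
Near limit Dn = s·(H − f)/(H + s − 2f) = 760 × (1625.9 − 35) / (1625.9 + 760 − 2 × 35) = 760 × 1590.9 / 2315.9 ≈ 522.08 mm.
Far limit Df = s·(H − f)/(H − s) = 760 × (1625.9 − 35) / (1625.9 − 760) = 760 × 1590.9 / 865.9 ≈ 1396.33 mm.
Depth of field = Df − Dn = 1396.33 − 522.08 ≈ 874.25 mm ≈ 0.874 m.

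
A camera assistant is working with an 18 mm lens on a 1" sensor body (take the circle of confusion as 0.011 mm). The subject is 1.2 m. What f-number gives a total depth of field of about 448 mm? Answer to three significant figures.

f/4.50

Write h = H − f = f²/(N·c). The thin-lens limits are Dn = s·h/(h + (s−f)) and Df = s·h/(h − (s−f)), so DoF = Df − Dn = 2·s·(s−f)·h / (h² − (s−f)²).
That is a quadratic in h: DoF·h² − 2·s·(s−f)·h − DoF·(s−f)² = 0 ⇒ h = (s−f)·(s + √(s² + DoF²)) / DoF = 1182 × (1200 + √(1200² + 448²)) / 448 = 1182 × (1200 + 1280.90) / 448 ≈ 6545.6 mm.
Then N = f²/(c·h) = 18² / (0.011 × 6545.6) = 324 / 72.001 ≈ 4.50.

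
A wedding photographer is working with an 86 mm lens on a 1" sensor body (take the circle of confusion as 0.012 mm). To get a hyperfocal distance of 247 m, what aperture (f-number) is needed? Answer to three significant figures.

f/2.50

Rearrange H = f²/(N·c) + f for N: N = f² / ((H − f)·c).
N = 86² / ((247000 − 86) × 0.012) = 7396 / 2963 ≈ 2.50.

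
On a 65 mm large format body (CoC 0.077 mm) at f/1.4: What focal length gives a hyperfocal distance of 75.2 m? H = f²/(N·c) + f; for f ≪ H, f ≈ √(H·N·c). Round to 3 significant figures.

From H = f²/(N·c) + f, with f ≪ H: f ≈ √(H·N·c) = √(75200 × 1.4 × 0.077) = √8106.6 ≈ 90.04 mm.
The +f correction barely moves this — solving exactly, f² + N·c·f − N·c·H = 0 ⇒ f = (−N·c + √((N·c)² + 4·N·c·H))/2 = (−0.1078 + √32426)/2 ≈ 89.983 mm, so f ≈ 90.0 mm.

90.0 mm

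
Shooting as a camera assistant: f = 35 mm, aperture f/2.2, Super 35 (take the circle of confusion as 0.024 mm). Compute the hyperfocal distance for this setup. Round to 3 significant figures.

Hyperfocal distance H = f²/(N·c) + f = 35²/(2.2 × 0.024) + 35 = 1225/0.0528 + 35 ≈ 23235.8 mm ≈ 23.2 m.

23.2 m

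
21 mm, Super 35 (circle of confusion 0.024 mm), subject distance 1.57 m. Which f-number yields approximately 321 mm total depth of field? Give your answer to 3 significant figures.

f/1.20

Write h = H − f = f²/(N·c). The thin-lens limits are Dn = s·h/(h + (s−f)) and Df = s·h/(h − (s−f)), so DoF = Df − Dn = 2·s·(s−f)·h / (h² − (s−f)²).
That is a quadratic in h: DoF·h² − 2·s·(s−f)·h − DoF·(s−f)² = 0 ⇒ h = (s−f)·(s + √(s² + DoF²)) / DoF = 1549 × (1570 + √(1570² + 321²)) / 321 = 1549 × (1570 + 1602.48) / 321 ≈ 15309 mm.
Then N = f²/(c·h) = 21² / (0.024 × 15309) = 441 / 367.41 ≈ 1.20.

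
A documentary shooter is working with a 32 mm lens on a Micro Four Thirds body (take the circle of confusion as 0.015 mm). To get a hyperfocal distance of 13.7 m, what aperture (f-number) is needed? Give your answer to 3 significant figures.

f/4.99

Rearrange H = f²/(N·c) + f for N: N = f² / ((H − f)·c).
N = 32² / ((13700 − 32) × 0.015) = 1024 / 205.0 ≈ 4.99.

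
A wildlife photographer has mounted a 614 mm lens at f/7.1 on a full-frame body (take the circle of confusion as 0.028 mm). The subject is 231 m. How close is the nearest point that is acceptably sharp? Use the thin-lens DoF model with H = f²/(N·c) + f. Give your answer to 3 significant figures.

Hyperfocal distance H = f²/(N·c) + f = 614²/(7.1 × 0.028) + 614 = 376996/0.1988 + 614 ≈ 1896972.1 mm ≈ 1897 m.
Near limit Dn = s·(H − f)/(H + s − 2f) = 231000 × (1896972.1 − 614) / (1896972.1 + 231000 − 2 × 614) = 231000 × 1896358.1 / 2126744.1 ≈ 205976 mm ≈ 206 m.

206 m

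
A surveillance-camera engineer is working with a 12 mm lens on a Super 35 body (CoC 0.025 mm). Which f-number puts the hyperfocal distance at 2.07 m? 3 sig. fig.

f/2.80

Rearrange H = f²/(N·c) + f for N: N = f² / ((H − f)·c).
N = 12² / ((2070 − 12) × 0.025) = 144 / 51.45 ≈ 2.80.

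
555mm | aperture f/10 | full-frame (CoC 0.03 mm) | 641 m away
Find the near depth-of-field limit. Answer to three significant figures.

Hyperfocal distance H = f²/(N·c) + f = 555²/(10 × 0.03) + 555 = 308025/0.3 + 555 ≈ 1027305.0 mm ≈ 1027 m.
Near limit Dn = s·(H − f)/(H + s − 2f) = 641000 × (1027305.0 − 555) / (1027305.0 + 641000 − 2 × 555) = 641000 × 1026750.0 / 1667195.0 ≈ 394763 mm ≈ 395 m.

395 m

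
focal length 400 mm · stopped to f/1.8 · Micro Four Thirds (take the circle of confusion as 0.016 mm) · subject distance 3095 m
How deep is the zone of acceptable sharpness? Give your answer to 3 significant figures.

Hyperfocal distance H = f²/(N·c) + f = 400²/(1.8 × 0.016) + 400 = 160000/0.0288 + 400 ≈ 5555955.6 mm ≈ 5556 m.
Near limit Dn = s·(H − f)/(H + s − 2f) = 3095000 × (5555955.6 − 400) / (5555955.6 + 3095000 − 2 × 400) = 3095000 × 5555555.6 / 8650155.6 ≈ 1987761 mm.
Far limit Df = s·(H − f)/(H − s) = 3095000 × (5555955.6 − 400) / (5555955.6 − 3095000) = 3095000 × 5555555.6 / 2460955.6 ≈ 6986898 mm.
Depth of field = Df − Dn = 6986898 − 1987761 ≈ 4999137 mm ≈ 5000 m.

5000 m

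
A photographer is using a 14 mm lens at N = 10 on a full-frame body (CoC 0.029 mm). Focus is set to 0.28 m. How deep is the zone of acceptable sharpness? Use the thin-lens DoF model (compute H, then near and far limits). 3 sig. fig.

Hyperfocal distance H = f²/(N·c) + f = 14²/(10 × 0.029) + 14 = 196/0.29 + 14 ≈ 689.9 mm ≈ 0.690 m.
Near limit Dn = s·(H − f)/(H + s − 2f) = 280 × (689.9 − 14) / (689.9 + 280 − 2 × 14) = 280 × 675.9 / 941.9 ≈ 200.92 mm.
Far limit Df = s·(H − f)/(H − s) = 280 × (689.9 − 14) / (689.9 − 280) = 280 × 675.9 / 409.9 ≈ 461.72 mm.
Depth of field = Df − Dn = 461.72 − 200.92 ≈ 260.80 mm.

261 mm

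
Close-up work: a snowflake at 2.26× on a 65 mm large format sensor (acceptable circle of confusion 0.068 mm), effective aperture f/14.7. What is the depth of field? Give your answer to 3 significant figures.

0.391 mm

At magnification m, DoF ≈ 2·N_eff·c/m² = 2 × 14.7 × 0.068 / 2.26² = 1.999 / 5.108 ≈ 0.391 mm.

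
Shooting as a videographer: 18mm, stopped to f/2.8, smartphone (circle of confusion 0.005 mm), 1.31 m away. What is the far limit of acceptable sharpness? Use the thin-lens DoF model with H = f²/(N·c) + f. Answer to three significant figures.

1.39 m

Hyperfocal distance H = f²/(N·c) + f = 18²/(2.8 × 0.005) + 18 = 324/0.014 + 18 ≈ 23160.9 mm ≈ 23.16 m.
Far limit Df = s·(H − f)/(H − s) = 1310 × (23160.9 − 18) / (23160.9 − 1310) = 1310 × 23142.9 / 21850.9 ≈ 1387.5 mm ≈ 1.39 m.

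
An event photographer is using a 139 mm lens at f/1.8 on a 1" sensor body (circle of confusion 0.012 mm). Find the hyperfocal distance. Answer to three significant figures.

Hyperfocal distance H = f²/(N·c) + f = 139²/(1.8 × 0.012) + 139 = 19321/0.0216 + 139 ≈ 894629.7 mm ≈ 895 m.

895 m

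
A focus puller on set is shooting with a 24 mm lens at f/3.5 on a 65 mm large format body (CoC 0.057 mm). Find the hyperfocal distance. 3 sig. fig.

2.91 m

Hyperfocal distance H = f²/(N·c) + f = 24²/(3.5 × 0.057) + 24 = 576/0.1995 + 24 ≈ 2911.2 mm ≈ 2.91 m.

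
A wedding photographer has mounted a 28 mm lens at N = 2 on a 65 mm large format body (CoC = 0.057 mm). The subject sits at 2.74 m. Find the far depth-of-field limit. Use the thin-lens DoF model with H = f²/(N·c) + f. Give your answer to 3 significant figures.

Hyperfocal distance H = f²/(N·c) + f = 28²/(2 × 0.057) + 28 = 784/0.114 + 28 ≈ 6905.2 mm ≈ 6.905 m.
Far limit Df = s·(H − f)/(H − s) = 2740 × (6905.2 − 28) / (6905.2 − 2740) = 2740 × 6877.2 / 4165.2 ≈ 4524.0 mm ≈ 4.52 m.

4.52 m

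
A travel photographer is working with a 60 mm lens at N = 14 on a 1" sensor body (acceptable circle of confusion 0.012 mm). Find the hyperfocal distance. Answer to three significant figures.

21.5 m

Hyperfocal distance H = f²/(N·c) + f = 60²/(14 × 0.012) + 60 = 3600/0.168 + 60 ≈ 21488.6 mm ≈ 21.5 m.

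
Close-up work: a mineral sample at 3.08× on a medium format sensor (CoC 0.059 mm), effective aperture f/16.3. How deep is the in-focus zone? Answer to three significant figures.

0.203 mm

At magnification m, DoF ≈ 2·N_eff·c/m² = 2 × 16.3 × 0.059 / 3.08² = 1.923 / 9.486 ≈ 0.203 mm.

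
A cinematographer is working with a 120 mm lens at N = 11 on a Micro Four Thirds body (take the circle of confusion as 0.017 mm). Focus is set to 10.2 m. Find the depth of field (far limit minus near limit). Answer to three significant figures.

Hyperfocal distance H = f²/(N·c) + f = 120²/(11 × 0.017) + 120 = 14400/0.187 + 120 ≈ 77125.3 mm ≈ 77.13 m.
Near limit Dn = s·(H − f)/(H + s − 2f) = 10200 × (77125.3 − 120) / (77125.3 + 10200 − 2 × 120) = 10200 × 77005.3 / 87085.3 ≈ 9019.4 mm.
Far limit Df = s·(H − f)/(H − s) = 10200 × (77125.3 − 120) / (77125.3 − 10200) = 10200 × 77005.3 / 66925.3 ≈ 11736.3 mm.
Depth of field = Df − Dn = 11736.3 − 9019.4 ≈ 2716.9 mm ≈ 2.72 m.

2.72 m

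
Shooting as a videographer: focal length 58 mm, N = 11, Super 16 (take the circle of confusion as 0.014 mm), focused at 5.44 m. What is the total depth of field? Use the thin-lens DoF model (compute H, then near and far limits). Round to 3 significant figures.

2.85 m

Hyperfocal distance H = f²/(N·c) + f = 58²/(11 × 0.014) + 58 = 3364/0.154 + 58 ≈ 21902.2 mm ≈ 21.90 m.
Near limit Dn = s·(H − f)/(H + s − 2f) = 5440 × (21902.2 − 58) / (21902.2 + 5440 − 2 × 58) = 5440 × 21844.2 / 27226.2 ≈ 4364.6 mm.
Far limit Df = s·(H − f)/(H − s) = 5440 × (21902.2 − 58) / (21902.2 − 5440) = 5440 × 21844.2 / 16462.2 ≈ 7218.5 mm.
Depth of field = Df − Dn = 7218.5 − 4364.6 ≈ 2853.9 mm ≈ 2.85 m.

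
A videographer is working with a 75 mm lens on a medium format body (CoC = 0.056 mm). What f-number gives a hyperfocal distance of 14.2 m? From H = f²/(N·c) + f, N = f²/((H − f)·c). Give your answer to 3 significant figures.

Rearrange H = f²/(N·c) + f for N: N = f² / ((H − f)·c).
N = 75² / ((14200 − 75) × 0.056) = 5625 / 791.0 ≈ 7.11.

f/7.11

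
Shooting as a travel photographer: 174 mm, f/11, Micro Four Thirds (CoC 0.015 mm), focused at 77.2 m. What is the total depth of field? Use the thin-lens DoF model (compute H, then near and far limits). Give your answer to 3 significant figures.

78.7 m

Hyperfocal distance H = f²/(N·c) + f = 174²/(11 × 0.015) + 174 = 30276/0.165 + 174 ≈ 183664.9 mm ≈ 183.7 m.
Near limit Dn = s·(H − f)/(H + s − 2f) = 77200 × (183664.9 − 174) / (183664.9 + 77200 − 2 × 174) = 77200 × 183490.9 / 260516.9 ≈ 54375 mm.
Far limit Df = s·(H − f)/(H − s) = 77200 × (183664.9 − 174) / (183664.9 − 77200) = 77200 × 183490.9 / 106464.9 ≈ 133053 mm.
Depth of field = Df − Dn = 133053 − 54375 ≈ 78678 mm ≈ 78.7 m.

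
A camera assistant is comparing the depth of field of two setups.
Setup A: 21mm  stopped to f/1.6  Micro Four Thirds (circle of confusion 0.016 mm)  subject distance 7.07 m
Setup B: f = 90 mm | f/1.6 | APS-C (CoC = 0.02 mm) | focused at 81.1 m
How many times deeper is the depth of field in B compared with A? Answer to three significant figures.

8.32

Setup A: H = 21²/(1.6×0.016) + 21 ≈ 17247.6 mm; DoF = Df − Dn = 11966.7 − 5017.1 ≈ 6949.6 mm.
Setup B: H = 90²/(1.6×0.02) + 90 ≈ 253215.0 mm; DoF = Df − Dn = 119272 − 61438 ≈ 57834 mm.
Ratio = 57834 / 6949.6 ≈ 8.32.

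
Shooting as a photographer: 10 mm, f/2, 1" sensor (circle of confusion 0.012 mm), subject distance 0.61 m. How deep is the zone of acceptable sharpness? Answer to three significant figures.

179 mm

Hyperfocal distance H = f²/(N·c) + f = 10²/(2 × 0.012) + 10 = 100/0.024 + 10 ≈ 4176.7 mm ≈ 4.177 m.
Near limit Dn = s·(H − f)/(H + s − 2f) = 610 × (4176.7 − 10) / (4176.7 + 610 − 2 × 10) = 610 × 4166.7 / 4766.7 ≈ 533.22 mm.
Far limit Df = s·(H − f)/(H − s) = 610 × (4176.7 − 10) / (4176.7 − 610) = 610 × 4166.7 / 3566.7 ≈ 712.62 mm.
Depth of field = Df − Dn = 712.62 − 533.22 ≈ 179.40 mm.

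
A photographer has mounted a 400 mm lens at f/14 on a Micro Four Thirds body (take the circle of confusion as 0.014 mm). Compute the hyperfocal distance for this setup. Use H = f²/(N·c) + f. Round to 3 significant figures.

Hyperfocal distance H = f²/(N·c) + f = 400²/(14 × 0.014) + 400 = 160000/0.196 + 400 ≈ 816726.5 mm ≈ 817 m.

817 m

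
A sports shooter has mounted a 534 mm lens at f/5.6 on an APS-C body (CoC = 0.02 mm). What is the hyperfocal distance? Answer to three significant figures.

2550 m

Hyperfocal distance H = f²/(N·c) + f = 534²/(5.6 × 0.02) + 534 = 285156/0.112 + 534 ≈ 2546569.7 mm ≈ 2550 m.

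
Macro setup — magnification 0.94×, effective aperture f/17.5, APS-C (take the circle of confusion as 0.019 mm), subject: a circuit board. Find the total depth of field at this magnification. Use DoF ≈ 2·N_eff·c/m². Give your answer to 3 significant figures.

0.753 mm

At magnification m, DoF ≈ 2·N_eff·c/m² = 2 × 17.5 × 0.019 / 0.94² = 0.665 / 0.8836 ≈ 0.753 mm.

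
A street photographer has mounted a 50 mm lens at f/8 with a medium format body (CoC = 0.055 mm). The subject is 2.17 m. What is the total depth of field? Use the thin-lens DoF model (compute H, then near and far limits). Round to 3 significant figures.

1.88 m

Hyperfocal distance H = f²/(N·c) + f = 50²/(8 × 0.055) + 50 = 2500/0.44 + 50 ≈ 5731.8 mm ≈ 5.732 m.
Near limit Dn = s·(H − f)/(H + s − 2f) = 2170 × (5731.8 − 50) / (5731.8 + 2170 − 2 × 50) = 2170 × 5681.8 / 7801.8 ≈ 1580.3 mm.
Far limit Df = s·(H − f)/(H − s) = 2170 × (5731.8 − 50) / (5731.8 − 2170) = 2170 × 5681.8 / 3561.8 ≈ 3461.6 mm.
Depth of field = Df − Dn = 3461.6 − 1580.3 ≈ 1881.3 mm ≈ 1.88 m.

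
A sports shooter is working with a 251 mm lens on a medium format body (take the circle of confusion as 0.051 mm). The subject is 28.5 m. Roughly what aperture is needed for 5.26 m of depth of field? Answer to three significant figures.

Write h = H − f = f²/(N·c). The thin-lens limits are Dn = s·h/(h + (s−f)) and Df = s·h/(h − (s−f)), so DoF = Df − Dn = 2·s·(s−f)·h / (h² − (s−f)²).
That is a quadratic in h: DoF·h² − 2·s·(s−f)·h − DoF·(s−f)² = 0 ⇒ h = (s−f)·(s + √(s² + DoF²)) / DoF = 28249 × (28500 + √(28500² + 5260²)) / 5260 = 28249 × (28500 + 28981.3) / 5260 ≈ 308705 mm.
Then N = f²/(c·h) = 251² / (0.051 × 308705) = 63001 / 15744 ≈ 4.

f/4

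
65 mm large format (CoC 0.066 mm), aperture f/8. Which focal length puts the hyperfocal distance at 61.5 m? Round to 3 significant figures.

From H = f²/(N·c) + f, with f ≪ H: f ≈ √(H·N·c) = √(61500 × 8 × 0.066) = √32472 ≈ 180.2 mm.
The +f correction barely moves this — solving exactly, f² + N·c·f − N·c·H = 0 ⇒ f = (−N·c + √((N·c)² + 4·N·c·H))/2 = (−0.528 + √129888)/2 ≈ 179.94 mm, so f ≈ 180 mm.

180 mm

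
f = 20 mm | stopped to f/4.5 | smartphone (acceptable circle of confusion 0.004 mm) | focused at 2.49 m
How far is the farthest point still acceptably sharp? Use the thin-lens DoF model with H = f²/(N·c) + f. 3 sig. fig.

2.80 m

Hyperfocal distance H = f²/(N·c) + f = 20²/(4.5 × 0.004) + 20 = 400/0.018 + 20 ≈ 22242.2 mm ≈ 22.24 m.
Far limit Df = s·(H − f)/(H − s) = 2490 × (22242.2 − 20) / (22242.2 − 2490) = 2490 × 22222.2 / 19752.2 ≈ 2801.4 mm ≈ 2.80 m.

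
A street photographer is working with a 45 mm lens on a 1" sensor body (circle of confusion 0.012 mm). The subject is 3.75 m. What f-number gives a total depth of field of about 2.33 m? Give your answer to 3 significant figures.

Write h = H − f = f²/(N·c). The thin-lens limits are Dn = s·h/(h + (s−f)) and Df = s·h/(h − (s−f)), so DoF = Df − Dn = 2·s·(s−f)·h / (h² − (s−f)²).
That is a quadratic in h: DoF·h² − 2·s·(s−f)·h − DoF·(s−f)² = 0 ⇒ h = (s−f)·(s + √(s² + DoF²)) / DoF = 3705 × (3750 + √(3750² + 2330²)) / 2330 = 3705 × (3750 + 4414.91) / 2330 ≈ 12983 mm.
Then N = f²/(c·h) = 45² / (0.012 × 12983) = 2025 / 155.80 ≈ 13.

f/13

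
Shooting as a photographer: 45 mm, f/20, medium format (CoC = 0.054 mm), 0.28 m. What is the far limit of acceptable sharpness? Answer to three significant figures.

Hyperfocal distance H = f²/(N·c) + f = 45²/(20 × 0.054) + 45 = 2025/1.08 + 45 ≈ 1920.0 mm ≈ 1.920 m.
Far limit Df = s·(H − f)/(H − s) = 280 × (1920.0 − 45) / (1920.0 − 280) = 280 × 1875.0 / 1640.0 ≈ 320.12 mm.

320 mm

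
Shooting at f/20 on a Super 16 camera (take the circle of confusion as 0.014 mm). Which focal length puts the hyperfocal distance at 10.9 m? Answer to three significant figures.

55.1 mm

From H = f²/(N·c) + f, with f ≪ H: f ≈ √(H·N·c) = √(10900 × 20 × 0.014) = √3052.0 ≈ 55.24 mm.
Exact: f² + N·c·f − N·c·H = 0 ⇒ f = (−N·c + √((N·c)² + 4·N·c·H))/2 = (−0.28 + √12208)/2 ≈ 55.105 mm ≈ 55.1 mm.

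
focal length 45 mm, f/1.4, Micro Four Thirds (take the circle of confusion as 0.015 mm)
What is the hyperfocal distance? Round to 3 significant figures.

96.5 m

Hyperfocal distance H = f²/(N·c) + f = 45²/(1.4 × 0.015) + 45 = 2025/0.021 + 45 ≈ 96473.6 mm ≈ 96.5 m.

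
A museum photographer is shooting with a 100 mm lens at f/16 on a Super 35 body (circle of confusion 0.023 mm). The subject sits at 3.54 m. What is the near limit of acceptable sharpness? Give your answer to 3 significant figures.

Hyperfocal distance H = f²/(N·c) + f = 100²/(16 × 0.023) + 100 = 10000/0.368 + 100 ≈ 27273.9 mm ≈ 27.27 m.
Near limit Dn = s·(H − f)/(H + s − 2f) = 3540 × (27273.9 − 100) / (27273.9 + 3540 − 2 × 100) = 3540 × 27173.9 / 30613.9 ≈ 3142.2 mm ≈ 3.14 m.

3.14 m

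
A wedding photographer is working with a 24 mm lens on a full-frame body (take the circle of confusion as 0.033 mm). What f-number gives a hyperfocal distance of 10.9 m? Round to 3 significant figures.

f/1.60

Rearrange H = f²/(N·c) + f for N: N = f² / ((H − f)·c).
N = 24² / ((10900 − 24) × 0.033) = 576 / 358.9 ≈ 1.60.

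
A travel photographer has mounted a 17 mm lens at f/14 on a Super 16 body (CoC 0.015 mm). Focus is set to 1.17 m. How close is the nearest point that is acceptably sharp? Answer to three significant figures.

Hyperfocal distance H = f²/(N·c) + f = 17²/(14 × 0.015) + 17 = 289/0.21 + 17 ≈ 1393.2 mm ≈ 1.393 m.
Near limit Dn = s·(H − f)/(H + s − 2f) = 1170 × (1393.2 − 17) / (1393.2 + 1170 − 2 × 17) = 1170 × 1376.2 / 2529.2 ≈ 636.62 mm ≈ 0.637 m.

0.637 m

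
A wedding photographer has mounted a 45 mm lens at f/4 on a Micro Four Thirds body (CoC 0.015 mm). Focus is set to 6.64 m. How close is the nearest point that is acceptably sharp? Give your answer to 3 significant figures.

5.55 m

Hyperfocal distance H = f²/(N·c) + f = 45²/(4 × 0.015) + 45 = 2025/0.06 + 45 ≈ 33795.0 mm ≈ 33.80 m.
Near limit Dn = s·(H − f)/(H + s − 2f) = 6640 × (33795.0 − 45) / (33795.0 + 6640 − 2 × 45) = 6640 × 33750.0 / 40345.0 ≈ 5554.6 mm ≈ 5.55 m.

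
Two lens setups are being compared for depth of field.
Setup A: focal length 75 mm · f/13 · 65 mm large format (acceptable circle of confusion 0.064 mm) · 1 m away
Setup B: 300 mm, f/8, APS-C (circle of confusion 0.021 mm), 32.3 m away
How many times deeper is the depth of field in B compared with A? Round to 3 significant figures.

Setup A: H = 75²/(13×0.064) + 75 ≈ 6835.8 mm; DoF = Df − Dn = 1158.50 − 879.65 ≈ 278.85 mm.
Setup B: H = 300²/(8×0.021) + 300 ≈ 536014.3 mm; DoF = Df − Dn = 34352.0 − 30479.4 ≈ 3872.6 mm.
Ratio = 3872.6 / 278.85 ≈ 13.9.

13.9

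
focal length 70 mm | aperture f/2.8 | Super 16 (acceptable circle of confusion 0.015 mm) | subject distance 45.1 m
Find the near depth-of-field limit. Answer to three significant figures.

32.5 m

Hyperfocal distance H = f²/(N·c) + f = 70²/(2.8 × 0.015) + 70 = 4900/0.042 + 70 ≈ 116736.7 mm ≈ 116.7 m.
Near limit Dn = s·(H − f)/(H + s − 2f) = 45100 × (116736.7 − 70) / (116736.7 + 45100 − 2 × 70) = 45100 × 116666.7 / 161696.7 ≈ 32540 mm ≈ 32.5 m.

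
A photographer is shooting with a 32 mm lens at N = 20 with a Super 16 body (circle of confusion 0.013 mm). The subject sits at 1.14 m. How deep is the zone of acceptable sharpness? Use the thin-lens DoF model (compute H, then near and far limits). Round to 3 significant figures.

Hyperfocal distance H = f²/(N·c) + f = 32²/(20 × 0.013) + 32 = 1024/0.26 + 32 ≈ 3970.5 mm ≈ 3.970 m.
Near limit Dn = s·(H − f)/(H + s − 2f) = 1140 × (3970.5 − 32) / (3970.5 + 1140 − 2 × 32) = 1140 × 3938.5 / 5046.5 ≈ 889.70 mm.
Far limit Df = s·(H − f)/(H − s) = 1140 × (3970.5 − 32) / (3970.5 − 1140) = 1140 × 3938.5 / 2830.5 ≈ 1586.26 mm.
Depth of field = Df − Dn = 1586.26 − 889.70 ≈ 696.56 mm ≈ 0.697 m.

0.697 m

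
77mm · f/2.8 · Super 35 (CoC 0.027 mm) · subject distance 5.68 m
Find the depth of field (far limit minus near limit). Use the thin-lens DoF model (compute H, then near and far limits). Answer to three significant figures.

Hyperfocal distance H = f²/(N·c) + f = 77²/(2.8 × 0.027) + 77 = 5929/0.0756 + 77 ≈ 78502.9 mm ≈ 78.50 m.
Near limit Dn = s·(H − f)/(H + s − 2f) = 5680 × (78502.9 − 77) / (78502.9 + 5680 − 2 × 77) = 5680 × 78425.9 / 84028.9 ≈ 5301.26 mm.
Far limit Df = s·(H − f)/(H − s) = 5680 × (78502.9 − 77) / (78502.9 − 5680) = 5680 × 78425.9 / 72822.9 ≈ 6117.02 mm.
Depth of field = Df − Dn = 6117.02 − 5301.26 ≈ 815.76 mm ≈ 0.816 m.

0.816 m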